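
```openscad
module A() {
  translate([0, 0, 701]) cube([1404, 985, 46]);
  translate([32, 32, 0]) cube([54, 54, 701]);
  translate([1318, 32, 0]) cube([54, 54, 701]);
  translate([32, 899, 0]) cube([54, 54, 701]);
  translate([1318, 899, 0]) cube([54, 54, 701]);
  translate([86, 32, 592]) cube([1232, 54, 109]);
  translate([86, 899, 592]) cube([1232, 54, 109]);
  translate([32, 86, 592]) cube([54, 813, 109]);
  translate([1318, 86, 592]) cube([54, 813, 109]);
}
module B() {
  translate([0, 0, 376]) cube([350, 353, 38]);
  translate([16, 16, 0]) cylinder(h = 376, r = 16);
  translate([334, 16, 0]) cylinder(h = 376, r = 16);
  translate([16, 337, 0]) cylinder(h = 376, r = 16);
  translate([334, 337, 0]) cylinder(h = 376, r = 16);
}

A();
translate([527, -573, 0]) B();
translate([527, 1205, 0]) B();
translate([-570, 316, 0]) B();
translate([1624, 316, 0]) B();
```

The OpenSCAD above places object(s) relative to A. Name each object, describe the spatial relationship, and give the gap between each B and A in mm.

A is a table. B is a stool. Four stools sit around the table at the −y, +y, −x, +x sides. The gap between each stool and the table is 220 mm.

Each stool's nearest face is 220 mm from the table's bounding box.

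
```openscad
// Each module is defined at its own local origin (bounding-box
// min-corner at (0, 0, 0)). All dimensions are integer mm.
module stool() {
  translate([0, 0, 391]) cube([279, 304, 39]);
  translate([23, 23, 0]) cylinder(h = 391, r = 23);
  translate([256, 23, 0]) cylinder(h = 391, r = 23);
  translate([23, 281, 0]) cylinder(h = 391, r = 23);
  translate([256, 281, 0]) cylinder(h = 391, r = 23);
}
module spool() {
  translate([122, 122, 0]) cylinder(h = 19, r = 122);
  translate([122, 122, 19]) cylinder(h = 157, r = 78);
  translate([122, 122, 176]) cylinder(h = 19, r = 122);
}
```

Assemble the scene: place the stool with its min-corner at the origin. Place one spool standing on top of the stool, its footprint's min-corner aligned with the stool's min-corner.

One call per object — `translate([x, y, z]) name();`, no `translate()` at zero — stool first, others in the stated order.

stool();
translate([0, 0, 430]) spool();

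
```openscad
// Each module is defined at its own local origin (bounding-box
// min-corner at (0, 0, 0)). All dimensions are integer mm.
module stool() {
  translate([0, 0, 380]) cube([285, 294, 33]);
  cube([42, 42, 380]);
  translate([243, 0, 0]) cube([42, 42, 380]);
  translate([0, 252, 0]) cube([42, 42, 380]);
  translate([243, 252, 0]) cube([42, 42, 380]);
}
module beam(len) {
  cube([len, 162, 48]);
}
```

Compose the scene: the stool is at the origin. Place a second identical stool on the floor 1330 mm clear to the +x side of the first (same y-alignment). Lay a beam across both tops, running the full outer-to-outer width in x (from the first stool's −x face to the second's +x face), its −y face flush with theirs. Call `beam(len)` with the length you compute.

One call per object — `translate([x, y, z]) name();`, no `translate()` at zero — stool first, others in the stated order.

stool();
translate([1615, 0, 0]) stool();
translate([0, 0, 413]) beam(1900);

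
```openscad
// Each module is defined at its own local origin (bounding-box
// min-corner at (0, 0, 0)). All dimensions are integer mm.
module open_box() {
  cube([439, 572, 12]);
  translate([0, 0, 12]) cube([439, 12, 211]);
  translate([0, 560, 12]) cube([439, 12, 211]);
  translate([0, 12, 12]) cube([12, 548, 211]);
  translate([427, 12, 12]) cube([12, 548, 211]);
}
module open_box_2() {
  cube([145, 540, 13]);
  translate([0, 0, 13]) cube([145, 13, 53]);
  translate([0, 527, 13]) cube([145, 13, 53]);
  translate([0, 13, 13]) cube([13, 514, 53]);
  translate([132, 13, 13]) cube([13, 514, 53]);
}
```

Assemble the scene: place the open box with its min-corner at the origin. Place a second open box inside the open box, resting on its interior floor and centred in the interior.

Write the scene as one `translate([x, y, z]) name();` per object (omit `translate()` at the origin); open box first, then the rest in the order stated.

open_box();
translate([147, 16, 12]) open_box_2();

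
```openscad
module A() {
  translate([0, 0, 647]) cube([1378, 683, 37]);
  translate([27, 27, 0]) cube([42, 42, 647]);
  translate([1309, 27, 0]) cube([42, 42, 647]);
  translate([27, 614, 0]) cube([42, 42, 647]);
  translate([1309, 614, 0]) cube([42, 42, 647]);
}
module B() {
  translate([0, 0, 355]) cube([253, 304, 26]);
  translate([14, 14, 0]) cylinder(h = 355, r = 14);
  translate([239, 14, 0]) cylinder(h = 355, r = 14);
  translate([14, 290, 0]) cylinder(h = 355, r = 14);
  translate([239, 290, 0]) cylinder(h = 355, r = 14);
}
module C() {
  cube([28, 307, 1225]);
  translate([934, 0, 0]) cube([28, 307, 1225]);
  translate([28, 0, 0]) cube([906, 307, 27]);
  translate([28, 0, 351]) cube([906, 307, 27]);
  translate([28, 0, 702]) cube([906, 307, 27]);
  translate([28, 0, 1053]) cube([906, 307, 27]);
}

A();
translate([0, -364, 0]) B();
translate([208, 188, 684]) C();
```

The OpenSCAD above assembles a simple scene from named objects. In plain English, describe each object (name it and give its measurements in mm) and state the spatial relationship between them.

A is a table: top 1378 mm (x) × 683 mm (y), 37 mm thick, upper face at z = 684 mm, on four 42×42 mm square legs, each inset 27 mm from the nearest pair of top edges, running from z = 0 to the bottom of the top.

B is a simple wooden stool: a rectangular seat 253 mm (x) by 304 mm (y), 26 mm thick, top face at z = 381 mm, on four round legs, each 28 mm in diameter. The legs rest on z = 0, each leg's axis is inset half a diameter from the nearest pair of seat edges (so the leg's bounding box is flush with the corner).

C is an open bookshelf. Two side panels, each 28 mm thick, 307 mm deep and 1225 mm tall, stand 962 mm apart (outside-to-outside). Between them sit 4 shelves, each 27 mm thick and 307 mm deep, spanning the full gap between the sides. The bottom shelf rests on the floor (its underside at z = 0) and the clear gap between one shelf's top and the next shelf's underside is 324 mm.

The stool is on the floor beside the table on its −y side. The bookshelf is on top of the table, centred.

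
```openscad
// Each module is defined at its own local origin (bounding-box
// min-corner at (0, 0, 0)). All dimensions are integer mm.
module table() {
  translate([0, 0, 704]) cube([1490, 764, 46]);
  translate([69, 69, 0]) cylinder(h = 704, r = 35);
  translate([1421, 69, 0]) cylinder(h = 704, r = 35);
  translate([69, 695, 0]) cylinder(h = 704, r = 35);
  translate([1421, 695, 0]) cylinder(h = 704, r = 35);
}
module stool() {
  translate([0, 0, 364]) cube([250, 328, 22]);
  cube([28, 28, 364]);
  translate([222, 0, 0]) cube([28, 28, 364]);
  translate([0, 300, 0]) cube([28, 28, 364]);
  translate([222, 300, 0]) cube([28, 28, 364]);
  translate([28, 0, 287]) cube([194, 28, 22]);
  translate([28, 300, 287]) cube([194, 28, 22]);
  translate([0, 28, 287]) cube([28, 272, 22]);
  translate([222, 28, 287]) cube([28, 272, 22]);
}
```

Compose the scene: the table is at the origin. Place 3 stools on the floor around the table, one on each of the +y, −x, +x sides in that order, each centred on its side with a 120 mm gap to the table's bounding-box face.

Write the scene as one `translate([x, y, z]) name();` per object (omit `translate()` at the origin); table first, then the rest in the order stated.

table();
translate([620, 884, 0]) stool();
translate([-370, 218, 0]) stool();
translate([1610, 218, 0]) stool();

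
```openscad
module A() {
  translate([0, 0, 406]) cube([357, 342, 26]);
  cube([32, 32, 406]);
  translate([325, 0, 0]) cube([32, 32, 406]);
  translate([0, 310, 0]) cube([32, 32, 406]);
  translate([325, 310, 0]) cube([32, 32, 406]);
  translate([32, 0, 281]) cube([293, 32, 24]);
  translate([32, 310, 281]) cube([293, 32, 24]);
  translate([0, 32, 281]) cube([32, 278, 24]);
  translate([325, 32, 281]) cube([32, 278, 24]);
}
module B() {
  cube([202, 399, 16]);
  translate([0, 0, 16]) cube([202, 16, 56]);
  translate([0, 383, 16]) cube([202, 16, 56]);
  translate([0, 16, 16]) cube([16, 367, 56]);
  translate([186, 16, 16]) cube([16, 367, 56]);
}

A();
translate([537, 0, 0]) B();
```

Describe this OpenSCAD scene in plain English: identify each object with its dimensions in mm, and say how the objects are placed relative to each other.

A is a four-legged stool. The seat is a 357×342×26 mm slab whose top surface is at z = 432 mm; four square legs, each 32×32 mm in cross-section, run from the floor (z = 0) to the underside of the seat, each flush with a corner of the seat. Four stretchers, 32 mm wide and 24 mm tall, connect adjacent legs with their undersides at z = 281 mm, each running between the inner faces of the legs it joins and aligned with the legs' outer faces on the other axis.

B is an open storage box with external size 202×399×72 mm and wall thickness 16 mm (the base is also 16 mm thick). The base covers the whole footprint; the four walls stand on the base, with the y-facing walls full-width and the x-facing walls fitting between their inner faces.

The open box is on the floor beside the stool on its +x side.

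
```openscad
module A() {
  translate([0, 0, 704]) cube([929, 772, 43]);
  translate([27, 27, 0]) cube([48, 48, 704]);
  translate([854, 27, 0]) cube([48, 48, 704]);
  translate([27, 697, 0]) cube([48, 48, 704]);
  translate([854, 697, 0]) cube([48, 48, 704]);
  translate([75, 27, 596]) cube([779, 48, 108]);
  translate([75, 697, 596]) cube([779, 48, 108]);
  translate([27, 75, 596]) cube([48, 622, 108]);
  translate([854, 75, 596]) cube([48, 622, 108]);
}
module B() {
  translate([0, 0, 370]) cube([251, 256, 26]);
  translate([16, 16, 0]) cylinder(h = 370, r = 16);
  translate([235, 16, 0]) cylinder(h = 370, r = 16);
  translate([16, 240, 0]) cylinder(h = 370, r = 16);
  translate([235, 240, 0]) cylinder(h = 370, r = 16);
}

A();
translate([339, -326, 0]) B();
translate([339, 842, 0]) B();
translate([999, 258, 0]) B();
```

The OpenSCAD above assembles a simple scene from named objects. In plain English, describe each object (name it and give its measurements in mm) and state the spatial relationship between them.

A is a rectangular dining table. The top is 929×772×43 mm with its upper surface at z = 747 mm. It stands on four 48×48 mm square legs, each inset 27 mm from the nearest pair of top edges, running from the floor to the underside of the top. Four apron rails, 48 mm thick and 108 mm tall, run between adjacent legs with their top edges flush with the underside of the top and their outer faces flush with the legs' outer faces.

B is a four-legged stool. The seat is a 251×256×26 mm slab whose top surface is at z = 396 mm; four round legs, each 32 mm in diameter, run from the floor (z = 0) to the underside of the seat, each leg's axis is inset half a diameter from the nearest pair of seat edges (so the leg's bounding box is flush with the corner).

Three stools sit around the table at the −y, +y, +x sides.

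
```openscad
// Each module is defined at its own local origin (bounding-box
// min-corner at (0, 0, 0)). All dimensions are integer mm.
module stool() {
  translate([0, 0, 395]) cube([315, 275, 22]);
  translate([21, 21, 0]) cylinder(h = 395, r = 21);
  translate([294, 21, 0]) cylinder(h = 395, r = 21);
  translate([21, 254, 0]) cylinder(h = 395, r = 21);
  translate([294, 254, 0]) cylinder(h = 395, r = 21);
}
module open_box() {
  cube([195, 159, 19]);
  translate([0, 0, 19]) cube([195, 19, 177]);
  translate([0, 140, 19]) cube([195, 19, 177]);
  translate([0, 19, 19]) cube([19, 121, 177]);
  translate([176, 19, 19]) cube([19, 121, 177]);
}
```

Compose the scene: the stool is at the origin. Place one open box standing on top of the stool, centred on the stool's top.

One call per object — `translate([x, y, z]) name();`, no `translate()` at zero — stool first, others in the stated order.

stool();
translate([60, 58, 417]) open_box();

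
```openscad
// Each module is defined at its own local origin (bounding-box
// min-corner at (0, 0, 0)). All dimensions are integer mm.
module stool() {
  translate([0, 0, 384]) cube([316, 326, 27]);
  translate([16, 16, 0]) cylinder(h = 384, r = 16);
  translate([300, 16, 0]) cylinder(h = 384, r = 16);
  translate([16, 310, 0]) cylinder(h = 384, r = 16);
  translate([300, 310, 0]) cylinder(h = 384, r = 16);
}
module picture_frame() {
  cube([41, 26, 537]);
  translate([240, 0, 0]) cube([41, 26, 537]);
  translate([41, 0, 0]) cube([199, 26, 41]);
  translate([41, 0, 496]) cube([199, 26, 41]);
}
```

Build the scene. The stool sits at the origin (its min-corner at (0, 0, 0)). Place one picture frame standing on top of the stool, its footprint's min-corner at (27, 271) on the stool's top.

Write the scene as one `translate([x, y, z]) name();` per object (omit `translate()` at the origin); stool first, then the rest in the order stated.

stool();
translate([27, 271, 411]) picture_frame();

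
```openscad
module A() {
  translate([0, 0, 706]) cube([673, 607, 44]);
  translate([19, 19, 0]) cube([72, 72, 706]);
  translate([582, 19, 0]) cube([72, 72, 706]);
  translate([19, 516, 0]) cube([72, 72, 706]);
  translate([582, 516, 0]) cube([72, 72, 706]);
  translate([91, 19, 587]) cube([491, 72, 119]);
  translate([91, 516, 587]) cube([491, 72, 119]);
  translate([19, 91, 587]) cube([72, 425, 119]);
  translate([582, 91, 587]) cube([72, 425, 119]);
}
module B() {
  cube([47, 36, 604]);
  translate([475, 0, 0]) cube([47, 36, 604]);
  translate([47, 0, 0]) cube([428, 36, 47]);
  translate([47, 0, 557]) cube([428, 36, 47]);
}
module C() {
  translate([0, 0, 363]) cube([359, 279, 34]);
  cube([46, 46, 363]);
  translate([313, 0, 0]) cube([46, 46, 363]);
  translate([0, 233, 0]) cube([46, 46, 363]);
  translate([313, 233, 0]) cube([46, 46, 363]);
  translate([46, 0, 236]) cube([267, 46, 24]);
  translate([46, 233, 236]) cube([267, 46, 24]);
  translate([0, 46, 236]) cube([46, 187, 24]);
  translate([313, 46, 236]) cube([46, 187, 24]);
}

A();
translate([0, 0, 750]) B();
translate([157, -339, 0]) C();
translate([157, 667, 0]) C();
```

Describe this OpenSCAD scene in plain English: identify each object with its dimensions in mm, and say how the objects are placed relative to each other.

A is a table with a 673×607 mm rectangular top, 44 mm thick, top surface at z = 750 mm, supported by four 72×72 mm square legs, each inset 19 mm from the nearest pair of top edges, running from the floor. Four apron rails, 72 mm thick and 119 mm tall, run between adjacent legs with their top edges flush with the underside of the top and their outer faces flush with the legs' outer faces.

B is a rectangular picture frame lying in the x–z plane (depth along y). The opening is 428 mm wide (x) by 510 mm tall (z), surrounded by a border 47 mm wide on all four sides. The frame is 36 mm deep and is made of two full-height vertical stiles with two horizontal rails fitted between them.

C is a four-legged stool. The seat is 359×279 mm, 34 mm thick, top at z = 397 mm. It stands on four square legs, each 46×46 mm in cross-section, from z = 0 to the seat underside, each flush with a corner of the seat. Four stretchers, 46 mm wide and 24 mm tall, connect adjacent legs with their undersides at z = 236 mm, each running between the inner faces of the legs it joins and aligned with the legs' outer faces on the other axis.

The picture frame is on top of the table. Two stools sit around the table at the −y, +y sides.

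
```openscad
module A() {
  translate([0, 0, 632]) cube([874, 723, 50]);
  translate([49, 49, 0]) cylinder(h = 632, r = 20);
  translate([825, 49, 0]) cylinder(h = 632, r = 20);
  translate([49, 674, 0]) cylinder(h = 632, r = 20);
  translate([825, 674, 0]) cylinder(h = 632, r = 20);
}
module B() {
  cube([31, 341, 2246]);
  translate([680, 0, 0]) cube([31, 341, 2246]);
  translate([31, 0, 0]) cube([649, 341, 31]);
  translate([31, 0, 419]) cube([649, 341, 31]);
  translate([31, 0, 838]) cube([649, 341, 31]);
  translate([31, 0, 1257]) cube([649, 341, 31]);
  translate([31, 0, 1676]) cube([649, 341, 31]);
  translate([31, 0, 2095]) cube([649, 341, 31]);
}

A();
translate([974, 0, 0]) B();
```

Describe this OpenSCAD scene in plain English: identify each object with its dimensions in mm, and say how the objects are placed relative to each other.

A is a table with a 874×723 mm rectangular top, 50 mm thick, top surface at z = 682 mm, supported by four round legs of 40 mm diameter, each leg's bounding box inset 29 mm from the nearest pair of top edges, running from the floor.

B is a bookshelf 711 mm wide overall, 341 mm deep and 2246 mm tall. The two sides are 31 mm thick vertical panels. 6 horizontal shelves of 31 mm thickness span between the inner faces of the sides; the lowest shelf sits on the floor and shelves are stacked with a clear vertical gap of 388 mm between each pair.

The bookshelf is on the floor beside the table on its +x side.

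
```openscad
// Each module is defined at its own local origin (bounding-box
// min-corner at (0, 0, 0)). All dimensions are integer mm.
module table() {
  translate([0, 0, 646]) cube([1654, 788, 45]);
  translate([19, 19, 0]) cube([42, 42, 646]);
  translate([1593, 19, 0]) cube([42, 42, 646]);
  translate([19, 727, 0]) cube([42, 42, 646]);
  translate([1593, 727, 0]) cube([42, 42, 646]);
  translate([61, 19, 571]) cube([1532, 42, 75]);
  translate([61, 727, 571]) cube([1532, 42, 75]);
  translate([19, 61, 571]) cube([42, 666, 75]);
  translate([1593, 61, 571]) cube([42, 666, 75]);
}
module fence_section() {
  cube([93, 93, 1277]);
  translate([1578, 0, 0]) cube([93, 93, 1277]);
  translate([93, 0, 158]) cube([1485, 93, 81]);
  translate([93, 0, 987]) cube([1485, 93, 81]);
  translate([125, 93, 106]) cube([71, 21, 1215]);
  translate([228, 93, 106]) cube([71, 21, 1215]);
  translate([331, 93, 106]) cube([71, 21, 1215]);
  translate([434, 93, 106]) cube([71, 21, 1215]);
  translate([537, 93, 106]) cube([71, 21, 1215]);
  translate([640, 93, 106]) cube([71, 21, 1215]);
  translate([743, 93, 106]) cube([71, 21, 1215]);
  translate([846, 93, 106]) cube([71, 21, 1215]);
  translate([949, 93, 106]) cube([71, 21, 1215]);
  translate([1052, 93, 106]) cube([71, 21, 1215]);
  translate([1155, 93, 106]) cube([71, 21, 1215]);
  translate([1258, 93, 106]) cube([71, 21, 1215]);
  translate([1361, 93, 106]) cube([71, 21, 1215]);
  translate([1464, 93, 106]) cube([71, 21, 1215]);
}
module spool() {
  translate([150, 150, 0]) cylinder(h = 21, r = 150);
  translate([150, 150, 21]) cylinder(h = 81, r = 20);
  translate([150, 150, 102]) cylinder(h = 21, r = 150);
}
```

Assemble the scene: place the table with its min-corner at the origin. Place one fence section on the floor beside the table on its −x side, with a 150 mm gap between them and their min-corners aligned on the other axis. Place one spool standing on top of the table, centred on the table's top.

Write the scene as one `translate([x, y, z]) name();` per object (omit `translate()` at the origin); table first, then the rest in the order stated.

table();
translate([-1821, 0, 0]) fence_section();
translate([677, 244, 691]) spool();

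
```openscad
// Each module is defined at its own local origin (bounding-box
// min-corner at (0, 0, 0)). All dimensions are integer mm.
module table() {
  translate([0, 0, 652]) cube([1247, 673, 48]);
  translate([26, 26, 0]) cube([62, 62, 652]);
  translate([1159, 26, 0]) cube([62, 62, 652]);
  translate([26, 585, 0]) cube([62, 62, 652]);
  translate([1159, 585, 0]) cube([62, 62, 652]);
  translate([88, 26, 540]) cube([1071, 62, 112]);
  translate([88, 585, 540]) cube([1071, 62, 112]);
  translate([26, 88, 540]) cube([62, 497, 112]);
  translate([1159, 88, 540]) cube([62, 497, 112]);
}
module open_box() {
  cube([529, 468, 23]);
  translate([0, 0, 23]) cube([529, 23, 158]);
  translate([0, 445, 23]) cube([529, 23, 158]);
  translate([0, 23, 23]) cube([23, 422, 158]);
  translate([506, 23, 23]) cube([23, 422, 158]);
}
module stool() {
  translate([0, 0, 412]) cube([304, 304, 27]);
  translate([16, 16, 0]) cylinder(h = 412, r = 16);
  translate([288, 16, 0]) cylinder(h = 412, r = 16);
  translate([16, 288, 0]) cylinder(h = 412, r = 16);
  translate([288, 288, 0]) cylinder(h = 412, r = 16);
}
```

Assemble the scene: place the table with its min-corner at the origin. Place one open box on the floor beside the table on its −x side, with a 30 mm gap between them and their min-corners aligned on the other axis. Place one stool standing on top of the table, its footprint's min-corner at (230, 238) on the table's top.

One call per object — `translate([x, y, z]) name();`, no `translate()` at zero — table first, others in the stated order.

table();
translate([-559, 0, 0]) open_box();
translate([230, 238, 700]) stool();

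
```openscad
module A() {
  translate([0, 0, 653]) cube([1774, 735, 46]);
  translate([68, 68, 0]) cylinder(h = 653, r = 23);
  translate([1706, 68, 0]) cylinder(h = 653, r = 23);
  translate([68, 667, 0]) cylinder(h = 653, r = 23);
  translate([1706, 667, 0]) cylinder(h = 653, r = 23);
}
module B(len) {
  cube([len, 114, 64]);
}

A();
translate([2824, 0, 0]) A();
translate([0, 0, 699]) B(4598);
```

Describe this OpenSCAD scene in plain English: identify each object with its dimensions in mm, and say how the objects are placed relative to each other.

A is a table: top 1774 mm (x) × 735 mm (y), 46 mm thick, upper face at z = 699 mm, on four round legs of 46 mm diameter, each leg's bounding box inset 45 mm from the nearest pair of top edges, running from z = 0 to the bottom of the top.

B is a rectangular beam 4598 mm long (x), 114 mm deep (y), 64 mm thick (z).

The beam spans the tops of two tables placed 1050 mm apart, resting at z = 699 mm.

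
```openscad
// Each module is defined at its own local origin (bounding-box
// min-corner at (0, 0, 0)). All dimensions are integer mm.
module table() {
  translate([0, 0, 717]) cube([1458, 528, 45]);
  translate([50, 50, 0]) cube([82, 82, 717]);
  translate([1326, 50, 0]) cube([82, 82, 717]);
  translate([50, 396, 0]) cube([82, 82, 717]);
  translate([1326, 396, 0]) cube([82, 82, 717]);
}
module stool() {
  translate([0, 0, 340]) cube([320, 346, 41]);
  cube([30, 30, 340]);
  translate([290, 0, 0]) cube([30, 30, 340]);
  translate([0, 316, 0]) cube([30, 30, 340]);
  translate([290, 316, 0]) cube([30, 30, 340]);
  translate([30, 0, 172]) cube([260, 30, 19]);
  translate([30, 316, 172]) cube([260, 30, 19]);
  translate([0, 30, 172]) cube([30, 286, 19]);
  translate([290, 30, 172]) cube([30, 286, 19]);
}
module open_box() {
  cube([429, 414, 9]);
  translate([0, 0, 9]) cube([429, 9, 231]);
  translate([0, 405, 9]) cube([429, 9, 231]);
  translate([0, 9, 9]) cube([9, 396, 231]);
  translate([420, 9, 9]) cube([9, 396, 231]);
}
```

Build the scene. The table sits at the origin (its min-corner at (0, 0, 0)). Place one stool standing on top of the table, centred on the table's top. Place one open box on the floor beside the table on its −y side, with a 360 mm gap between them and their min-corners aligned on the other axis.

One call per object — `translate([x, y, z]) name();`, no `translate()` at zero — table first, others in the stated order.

table();
translate([569, 91, 762]) stool();
translate([0, -774, 0]) open_box();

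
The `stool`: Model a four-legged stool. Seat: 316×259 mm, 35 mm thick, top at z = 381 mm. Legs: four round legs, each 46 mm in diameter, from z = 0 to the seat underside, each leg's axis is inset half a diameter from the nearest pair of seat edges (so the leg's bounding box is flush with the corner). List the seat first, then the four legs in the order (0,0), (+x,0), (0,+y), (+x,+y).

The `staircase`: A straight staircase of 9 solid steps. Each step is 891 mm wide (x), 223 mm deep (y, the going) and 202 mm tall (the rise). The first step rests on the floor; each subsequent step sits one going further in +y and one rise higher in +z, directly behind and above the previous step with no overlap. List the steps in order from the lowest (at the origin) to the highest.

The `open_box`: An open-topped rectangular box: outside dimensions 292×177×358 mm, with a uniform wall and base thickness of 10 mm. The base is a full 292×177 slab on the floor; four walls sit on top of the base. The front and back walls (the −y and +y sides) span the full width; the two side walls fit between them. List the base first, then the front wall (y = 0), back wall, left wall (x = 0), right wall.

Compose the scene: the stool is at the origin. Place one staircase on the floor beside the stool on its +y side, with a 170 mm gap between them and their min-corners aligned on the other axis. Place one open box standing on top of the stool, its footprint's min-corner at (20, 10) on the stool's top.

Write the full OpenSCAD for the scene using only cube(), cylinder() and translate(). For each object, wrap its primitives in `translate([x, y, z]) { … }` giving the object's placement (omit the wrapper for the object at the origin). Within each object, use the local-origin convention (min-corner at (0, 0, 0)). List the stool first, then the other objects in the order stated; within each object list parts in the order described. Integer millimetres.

translate([0, 0, 346]) cube([316, 259, 35]);
translate([23, 23, 0]) cylinder(h = 346, r = 23);
translate([293, 23, 0]) cylinder(h = 346, r = 23);
translate([23, 236, 0]) cylinder(h = 346, r = 23);
translate([293, 236, 0]) cylinder(h = 346, r = 23);
translate([0, 429, 0]) {
  cube([891, 223, 202]);
  translate([0, 223, 202]) cube([891, 223, 202]);
  translate([0, 446, 404]) cube([891, 223, 202]);
  translate([0, 669, 606]) cube([891, 223, 202]);
  translate([0, 892, 808]) cube([891, 223, 202]);
  translate([0, 1115, 1010]) cube([891, 223, 202]);
  translate([0, 1338, 1212]) cube([891, 223, 202]);
  translate([0, 1561, 1414]) cube([891, 223, 202]);
  translate([0, 1784, 1616]) cube([891, 223, 202]);
}
translate([20, 10, 381]) {
  cube([292, 177, 10]);
  translate([0, 0, 10]) cube([292, 10, 348]);
  translate([0, 167, 10]) cube([292, 10, 348]);
  translate([0, 10, 10]) cube([10, 157, 348]);
  translate([282, 10, 10]) cube([10, 157, 348]);
}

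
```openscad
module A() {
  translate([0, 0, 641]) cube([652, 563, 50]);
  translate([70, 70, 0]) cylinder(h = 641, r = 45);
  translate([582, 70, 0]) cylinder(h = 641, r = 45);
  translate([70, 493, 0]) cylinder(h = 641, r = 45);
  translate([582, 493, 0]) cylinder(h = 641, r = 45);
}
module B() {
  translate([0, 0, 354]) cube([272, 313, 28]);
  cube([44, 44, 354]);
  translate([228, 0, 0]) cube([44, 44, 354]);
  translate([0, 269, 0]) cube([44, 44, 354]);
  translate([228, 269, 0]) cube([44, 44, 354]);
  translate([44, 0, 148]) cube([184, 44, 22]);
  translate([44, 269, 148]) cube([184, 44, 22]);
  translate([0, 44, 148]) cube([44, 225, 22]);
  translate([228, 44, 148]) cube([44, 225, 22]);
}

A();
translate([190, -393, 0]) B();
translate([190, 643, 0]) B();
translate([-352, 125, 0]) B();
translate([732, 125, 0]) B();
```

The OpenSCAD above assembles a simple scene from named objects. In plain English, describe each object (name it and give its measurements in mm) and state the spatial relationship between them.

A is a rectangular dining table. The top is 652×563×50 mm with its upper surface at z = 691 mm. It stands on four round legs of 90 mm diameter, each leg's bounding box inset 25 mm from the nearest pair of top edges, running from the floor to the underside of the top.

B is a four-legged stool. The seat is 272×313 mm, 28 mm thick, top at z = 382 mm. It stands on four square legs, each 44×44 mm in cross-section, from z = 0 to the seat underside, each flush with a corner of the seat. Four stretchers, 44 mm wide and 22 mm tall, connect adjacent legs with their undersides at z = 148 mm, each running between the inner faces of the legs it joins and aligned with the legs' outer faces on the other axis.

Four stools sit around the table at the −y, +y, −x, +x sides.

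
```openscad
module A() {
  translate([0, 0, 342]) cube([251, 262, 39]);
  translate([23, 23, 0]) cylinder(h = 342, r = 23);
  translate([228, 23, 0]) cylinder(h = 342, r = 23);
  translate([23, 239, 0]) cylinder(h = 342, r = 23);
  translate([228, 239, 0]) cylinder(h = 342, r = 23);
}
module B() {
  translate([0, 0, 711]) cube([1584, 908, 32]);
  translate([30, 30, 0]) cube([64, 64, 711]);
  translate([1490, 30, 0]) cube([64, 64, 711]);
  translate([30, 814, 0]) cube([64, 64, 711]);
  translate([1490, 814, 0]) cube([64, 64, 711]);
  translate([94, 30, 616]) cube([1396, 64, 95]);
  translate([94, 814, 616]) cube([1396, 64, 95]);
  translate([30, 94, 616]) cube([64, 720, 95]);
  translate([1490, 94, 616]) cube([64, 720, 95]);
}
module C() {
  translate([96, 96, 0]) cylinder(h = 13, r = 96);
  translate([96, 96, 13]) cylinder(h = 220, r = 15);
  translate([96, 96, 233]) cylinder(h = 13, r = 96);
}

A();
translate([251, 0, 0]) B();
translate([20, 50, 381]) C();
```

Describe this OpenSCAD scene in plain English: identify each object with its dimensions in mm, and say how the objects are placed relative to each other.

A is a four-legged stool. The seat is 251×262 mm, 39 mm thick, top at z = 381 mm. It stands on four round legs, each 46 mm in diameter, from z = 0 to the seat underside, each leg's axis is inset half a diameter from the nearest pair of seat edges (so the leg's bounding box is flush with the corner).

B is a table with a 1584×908 mm rectangular top, 32 mm thick, top surface at z = 743 mm, supported by four 64×64 mm square legs, each inset 30 mm from the nearest pair of top edges, running from the floor. Four apron rails, 64 mm thick and 95 mm tall, run between adjacent legs with their top edges flush with the underside of the top and their outer faces flush with the legs' outer faces.

C is a spool: two coaxial disc flanges of radius 96 mm and thickness 13 mm, joined by a core cylinder of radius 15 mm and height 220 mm. The lower flange rests on z = 0 and the three cylinders share a vertical axis.

The table is against the stool's +x side, with their −y faces flush. The spool is on top of the stool.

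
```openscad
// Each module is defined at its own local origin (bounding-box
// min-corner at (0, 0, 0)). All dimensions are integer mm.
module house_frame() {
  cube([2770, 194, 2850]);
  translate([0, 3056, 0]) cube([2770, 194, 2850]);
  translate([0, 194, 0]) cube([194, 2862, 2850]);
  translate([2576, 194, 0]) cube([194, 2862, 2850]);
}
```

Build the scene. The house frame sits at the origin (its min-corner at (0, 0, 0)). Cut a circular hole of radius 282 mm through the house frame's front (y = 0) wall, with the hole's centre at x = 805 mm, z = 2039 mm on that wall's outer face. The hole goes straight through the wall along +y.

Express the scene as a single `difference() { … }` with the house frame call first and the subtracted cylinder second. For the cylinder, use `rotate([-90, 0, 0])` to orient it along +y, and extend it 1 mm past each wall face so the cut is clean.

difference() {
  house_frame();
  translate([805, -1, 2039]) rotate([-90, 0, 0]) cylinder(h = 196, r = 282);
}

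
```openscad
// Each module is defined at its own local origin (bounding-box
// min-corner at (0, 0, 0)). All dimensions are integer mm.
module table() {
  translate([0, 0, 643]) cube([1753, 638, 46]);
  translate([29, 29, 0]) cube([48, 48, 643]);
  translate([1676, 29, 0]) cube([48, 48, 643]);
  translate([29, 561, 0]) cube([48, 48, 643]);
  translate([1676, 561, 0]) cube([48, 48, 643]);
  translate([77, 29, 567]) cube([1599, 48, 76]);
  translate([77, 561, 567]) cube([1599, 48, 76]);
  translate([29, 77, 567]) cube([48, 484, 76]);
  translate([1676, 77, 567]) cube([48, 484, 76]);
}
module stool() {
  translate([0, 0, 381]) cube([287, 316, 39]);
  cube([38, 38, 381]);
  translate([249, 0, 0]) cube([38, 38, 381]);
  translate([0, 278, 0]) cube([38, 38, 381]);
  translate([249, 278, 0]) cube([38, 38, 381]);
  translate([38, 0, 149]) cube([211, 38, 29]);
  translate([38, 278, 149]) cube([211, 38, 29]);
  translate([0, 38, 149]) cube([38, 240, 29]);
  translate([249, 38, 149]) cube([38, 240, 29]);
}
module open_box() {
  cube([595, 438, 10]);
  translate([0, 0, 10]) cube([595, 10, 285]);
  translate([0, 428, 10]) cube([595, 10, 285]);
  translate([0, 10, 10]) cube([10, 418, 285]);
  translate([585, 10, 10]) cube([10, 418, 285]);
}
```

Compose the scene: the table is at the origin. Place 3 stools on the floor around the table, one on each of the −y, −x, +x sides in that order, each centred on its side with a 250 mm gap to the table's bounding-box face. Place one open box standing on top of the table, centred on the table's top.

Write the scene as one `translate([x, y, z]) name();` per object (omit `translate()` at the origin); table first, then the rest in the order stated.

table();
translate([733, -566, 0]) stool();
translate([-537, 161, 0]) stool();
translate([2003, 161, 0]) stool();
translate([579, 100, 689]) open_box();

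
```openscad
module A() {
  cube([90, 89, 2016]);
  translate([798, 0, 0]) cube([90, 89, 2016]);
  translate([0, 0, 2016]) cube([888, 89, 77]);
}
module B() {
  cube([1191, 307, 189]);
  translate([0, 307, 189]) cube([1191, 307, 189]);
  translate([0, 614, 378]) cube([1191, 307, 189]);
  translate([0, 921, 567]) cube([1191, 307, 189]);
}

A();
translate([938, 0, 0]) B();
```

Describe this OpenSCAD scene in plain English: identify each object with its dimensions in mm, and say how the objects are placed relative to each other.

A is a rectangular door frame: two vertical jambs of 90×89 mm section, 2016 mm tall, with a clear opening 708 mm wide between their inner faces. A header 77 mm tall and 89 mm deep lies on top of the jambs and spans the full outside width.

B is a run of 4 identical solid stair steps. Each tread is 1191×307 mm and each step block is 189 mm high. Step 1 rests on the floor; step k is offset from step 1 by (k−1)×307 mm in y and (k−1)×189 mm in z.

The staircase is on the floor beside the door frame on its +x side.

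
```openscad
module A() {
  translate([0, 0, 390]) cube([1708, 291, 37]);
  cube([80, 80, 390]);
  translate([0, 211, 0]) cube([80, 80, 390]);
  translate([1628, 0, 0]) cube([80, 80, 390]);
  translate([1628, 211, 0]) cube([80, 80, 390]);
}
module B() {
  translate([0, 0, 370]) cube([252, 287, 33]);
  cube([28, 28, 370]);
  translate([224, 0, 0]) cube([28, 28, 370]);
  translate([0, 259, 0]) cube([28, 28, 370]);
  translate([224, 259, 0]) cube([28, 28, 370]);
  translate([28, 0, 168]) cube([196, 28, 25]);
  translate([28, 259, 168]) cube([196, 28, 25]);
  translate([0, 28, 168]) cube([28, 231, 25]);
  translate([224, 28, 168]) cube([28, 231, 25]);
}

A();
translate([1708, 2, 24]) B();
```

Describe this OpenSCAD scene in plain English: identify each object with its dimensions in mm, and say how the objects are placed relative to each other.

A is a bench: a 1708×291 mm seat slab, 37 mm thick, top at z = 427 mm, on four 80×80 mm square legs flush with the seat corners and standing on z = 0.

B is a four-legged stool. The seat is 252×287 mm, 33 mm thick, top at z = 403 mm. It stands on four square legs, each 28×28 mm in cross-section, from z = 0 to the seat underside, each flush with a corner of the seat. Four stretchers, 28 mm wide and 25 mm tall, connect adjacent legs with their undersides at z = 168 mm, each running between the inner faces of the legs it joins and aligned with the legs' outer faces on the other axis.

The stool is beside the bench with their tops flush at z = 427.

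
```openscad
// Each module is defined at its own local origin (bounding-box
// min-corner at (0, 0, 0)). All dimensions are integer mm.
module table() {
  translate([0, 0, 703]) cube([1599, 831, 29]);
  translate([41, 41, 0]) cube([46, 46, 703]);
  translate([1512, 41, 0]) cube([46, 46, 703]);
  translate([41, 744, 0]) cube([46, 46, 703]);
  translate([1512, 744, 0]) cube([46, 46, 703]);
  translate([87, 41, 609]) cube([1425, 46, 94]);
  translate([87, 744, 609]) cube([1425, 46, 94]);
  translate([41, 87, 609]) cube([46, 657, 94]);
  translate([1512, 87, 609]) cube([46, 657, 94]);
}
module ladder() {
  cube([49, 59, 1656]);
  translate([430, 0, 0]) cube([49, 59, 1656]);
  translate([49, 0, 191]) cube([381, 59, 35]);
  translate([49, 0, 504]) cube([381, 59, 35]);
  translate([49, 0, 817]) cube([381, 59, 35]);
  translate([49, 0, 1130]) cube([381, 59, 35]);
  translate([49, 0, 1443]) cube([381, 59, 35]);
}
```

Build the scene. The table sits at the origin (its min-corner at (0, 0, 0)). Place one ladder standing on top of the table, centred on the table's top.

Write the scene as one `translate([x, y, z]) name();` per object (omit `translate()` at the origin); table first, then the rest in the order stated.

table();
translate([560, 386, 732]) ladder();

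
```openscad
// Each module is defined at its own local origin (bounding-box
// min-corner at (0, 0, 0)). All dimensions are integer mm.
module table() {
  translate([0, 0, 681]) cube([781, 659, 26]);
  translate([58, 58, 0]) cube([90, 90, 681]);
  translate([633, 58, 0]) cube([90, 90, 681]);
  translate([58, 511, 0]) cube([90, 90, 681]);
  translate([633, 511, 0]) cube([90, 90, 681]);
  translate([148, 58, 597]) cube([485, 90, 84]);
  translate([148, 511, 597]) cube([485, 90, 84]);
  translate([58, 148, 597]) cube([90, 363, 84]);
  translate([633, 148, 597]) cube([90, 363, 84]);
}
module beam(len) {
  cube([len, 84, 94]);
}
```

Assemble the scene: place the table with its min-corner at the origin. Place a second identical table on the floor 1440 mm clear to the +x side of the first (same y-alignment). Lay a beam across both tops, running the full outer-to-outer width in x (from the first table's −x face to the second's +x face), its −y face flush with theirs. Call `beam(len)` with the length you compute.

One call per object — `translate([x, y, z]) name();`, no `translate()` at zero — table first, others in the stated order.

table();
translate([2221, 0, 0]) table();
translate([0, 0, 707]) beam(3002);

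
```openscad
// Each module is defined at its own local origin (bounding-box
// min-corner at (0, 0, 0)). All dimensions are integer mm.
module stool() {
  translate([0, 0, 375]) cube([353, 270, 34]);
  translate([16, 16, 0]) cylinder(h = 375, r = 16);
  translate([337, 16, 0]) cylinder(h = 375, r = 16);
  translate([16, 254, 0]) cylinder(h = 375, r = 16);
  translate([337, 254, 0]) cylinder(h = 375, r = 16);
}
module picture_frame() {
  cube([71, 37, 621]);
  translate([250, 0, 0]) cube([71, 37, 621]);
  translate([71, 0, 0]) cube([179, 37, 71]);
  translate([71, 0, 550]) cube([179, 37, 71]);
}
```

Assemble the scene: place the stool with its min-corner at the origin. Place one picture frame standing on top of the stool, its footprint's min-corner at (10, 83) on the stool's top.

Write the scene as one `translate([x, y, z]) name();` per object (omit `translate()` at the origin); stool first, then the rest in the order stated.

stool();
translate([10, 83, 409]) picture_frame();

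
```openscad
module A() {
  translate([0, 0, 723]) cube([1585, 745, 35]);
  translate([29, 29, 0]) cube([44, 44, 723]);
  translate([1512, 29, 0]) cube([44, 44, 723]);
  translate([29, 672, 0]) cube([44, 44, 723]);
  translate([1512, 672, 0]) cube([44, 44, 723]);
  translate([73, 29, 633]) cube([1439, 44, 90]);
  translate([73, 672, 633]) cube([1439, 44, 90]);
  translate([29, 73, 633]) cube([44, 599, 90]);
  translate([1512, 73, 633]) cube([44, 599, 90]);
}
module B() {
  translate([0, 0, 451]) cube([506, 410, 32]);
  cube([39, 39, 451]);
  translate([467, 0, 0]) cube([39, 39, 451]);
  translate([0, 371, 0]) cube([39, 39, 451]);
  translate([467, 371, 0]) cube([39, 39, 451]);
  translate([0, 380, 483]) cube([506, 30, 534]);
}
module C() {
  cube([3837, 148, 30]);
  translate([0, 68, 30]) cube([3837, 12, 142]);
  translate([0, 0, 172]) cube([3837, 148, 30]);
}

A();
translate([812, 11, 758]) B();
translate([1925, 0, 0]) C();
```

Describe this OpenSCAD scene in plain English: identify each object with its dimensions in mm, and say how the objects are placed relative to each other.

A is a rectangular dining table. The top is 1585×745×35 mm with its upper surface at z = 758 mm. It stands on four 44×44 mm square legs, each inset 29 mm from the nearest pair of top edges, running from the floor to the underside of the top. Four apron rails, 44 mm thick and 90 mm tall, run between adjacent legs with their top edges flush with the underside of the top and their outer faces flush with the legs' outer faces.

B is a chair. The seat is a 506×410×32 mm slab with its top at z = 483 mm, on four 39×39 mm corner legs (flush with the seat edges, standing on z = 0). A flat backrest 30 mm thick, 534 mm tall, spans the full seat width and rises from the seat top along its +y edge, rear face flush with the rear of the seat.

C is an I-beam lying along x, 3837 mm long. Overall section height 202 mm. Two flanges 148 mm wide (y) and 30 mm thick, one on the floor and one at the top; a web 12 mm thick runs between them, centred on the flange width.

The chair is on top of the table. The I-beam is on the floor beside the table on its +x side.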